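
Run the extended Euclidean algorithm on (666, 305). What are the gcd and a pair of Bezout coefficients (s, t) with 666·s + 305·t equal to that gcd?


Euclidean algorithm on (666, 305) — divide until remainder is 0:
  666 = 2 · 305 + 56
  305 = 5 · 56 + 25
  56 = 2 · 25 + 6
  25 = 4 · 6 + 1
  6 = 6 · 1 + 0
gcd(666, 305) = 1.
Track Bezout coefficients alongside the remainders: start with r₀ = 666 = a·1 + b·0 (s = 1, t = 0) and r₁ = 305 = a·0 + b·1 (s = 0, t = 1); each new remainder r_{k+1} = r_{k-1} − q_k·r_k inherits s_{k+1} = s_{k-1} − q_k·s_k, t_{k+1} = t_{k-1} − q_k·t_k, so r_k = a·s_k + b·t_k at every step:
  q = 2: r = 56, s = 1 − 2·0 = 1, t = 0 − 2·1 = -2  (check: 666·1 + 305·(-2) = 56)
  q = 5: r = 25, s = 0 − 5·1 = -5, t = 1 − 5·(-2) = 11  (check: 666·(-5) + 305·11 = 25)
  q = 2: r = 6, s = 1 − 2·(-5) = 11, t = -2 − 2·11 = -24  (check: 666·11 + 305·(-24) = 6)
  q = 4: r = 1, s = -5 − 4·11 = -49, t = 11 − 4·(-24) = 107  (check: 666·(-49) + 305·107 = 1)
The row with r = 1 (the gcd) gives the Bezout coefficients s = -49, t = 107.
Result: 666 · (-49) + 305 · (107) = 1.

gcd(666, 305) = 1; s = -49, t = 107 (check: 666·(-49) + 305·107 = 1).


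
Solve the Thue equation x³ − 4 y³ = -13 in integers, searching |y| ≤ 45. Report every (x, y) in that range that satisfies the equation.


The equation is x³ - 4y³ = -13. For fixed y, x³ = 4·y³ − 13, so a solution requires the RHS to be a perfect cube.
Strategy: iterate y from -45 to 45, compute RHS = 4·y³ − 13, and check whether it is a (positive or negative) perfect cube.
Check small values of y:
  y = 0: RHS = -13 is not a perfect cube.
  y = 1: RHS = -9 is not a perfect cube.
  y = -1: RHS = -17 is not a perfect cube.
  y = 2: RHS = 19 is not a perfect cube.
  y = -2: RHS = -45 is not a perfect cube.
  y = 3: RHS = 95 is not a perfect cube.
  y = -3: RHS = -121 is not a perfect cube.
Continuing the search up to |y| = 45 finds no solutions either.
No (x, y) in the scanned range satisfies the equation.

No integer solutions with |y| ≤ 45.


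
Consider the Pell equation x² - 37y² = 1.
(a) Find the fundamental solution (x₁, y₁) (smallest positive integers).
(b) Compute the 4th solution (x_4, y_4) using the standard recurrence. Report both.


Step 1: Find the fundamental solution (x₁, y₁) of x² - 37y² = 1.
  Expand √37 as a continued fraction. a₀ = ⌊√37⌋ = 6; iterate m_{k+1} = d_k·a_k − m_k, d_{k+1} = (37 − m_{k+1}²)/d_k, a_{k+1} = ⌊(a₀ + m_{k+1})/d_{k+1}⌋ (starting m₀ = 0, d₀ = 1), with convergents p_k = a_k·p_{k-1} + p_{k-2}, q_k = a_k·q_{k-1} + q_{k-2} (p₋₁ = 1, q₋₁ = 0):
  k = 0: a₀ = 6; p₀/q₀ = 6/1; p₀² − 37·q₀² = 36 − 37 = -1.
  k = 1: m = 6, d = 1, a = ⌊(6 + 6)/1⌋ = 12; p/q = (12·6 + 1)/(12·1 + 0) = 73/12; p² − 37·q² = 5329 − 5328 = 1.
  The first convergent with p² − 37·q² = 1 gives the fundamental solution (x₁, y₁) = (73, 12).
Step 2: Apply the recurrence (x_{n+1}, y_{n+1}) = (x₁x_n + 37y₁y_n, x₁y_n + y₁x_n) repeatedly.
  From (x_1, y_1) = (73, 12): x_2 = 73·73 + 37·12·12 = 10657; y_2 = 73·12 + 12·73 = 1752.
  From (x_2, y_2) = (10657, 1752): x_3 = 73·10657 + 37·12·1752 = 1555849; y_3 = 73·1752 + 12·10657 = 255780.
  From (x_3, y_3) = (1555849, 255780): x_4 = 73·1555849 + 37·12·255780 = 227143297; y_4 = 73·255780 + 12·1555849 = 37342128.
Step 3: Verify x_4² - 37·y_4² = 51594077372030209 - 51594077372030208 = 1 (should be 1). ✓

(x_1, y_1) = (73, 12); (x_4, y_4) = (227143297, 37342128).


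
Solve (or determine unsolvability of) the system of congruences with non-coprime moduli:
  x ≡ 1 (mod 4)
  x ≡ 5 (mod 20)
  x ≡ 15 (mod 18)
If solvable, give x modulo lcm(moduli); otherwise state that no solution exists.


Moduli 4, 20, 18 are not pairwise coprime, so CRT works modulo lcm(m_i) when all pairwise compatibility conditions hold.
Pairwise compatibility: gcd(m_i, m_j) must divide a_i - a_j for every pair.
Merge one congruence at a time:
  Start: x ≡ 1 (mod 4).
  Combine with x ≡ 5 (mod 20): gcd(4, 20) = 4; 5 - 1 = 4, which IS divisible by 4, so compatible.
    Write x = 1 + 4·t and substitute into x ≡ 5 (mod 20): 4·t ≡ 5 − 1 = 4 (mod 20).
    Divide the congruence (and modulus) by g = 4: 1·t ≡ 1 (mod 5).
    So t ≡ 1 (mod 5).
    Then x = 1 + 4·1 = 5, valid modulo lcm(4, 20) = 20: x ≡ 5 (mod 20).
  Combine with x ≡ 15 (mod 18): gcd(20, 18) = 2; 15 - 5 = 10, which IS divisible by 2, so compatible.
    Write x = 5 + 20·t and substitute into x ≡ 15 (mod 18): 20·t ≡ 15 − 5 = 10 (mod 18).
    Divide the congruence (and modulus) by g = 2: 10·t ≡ 5 (mod 9).
    Reduce coefficients mod 9: 1·t ≡ 5 (mod 9).
    So t ≡ 5 (mod 9).
    Then x = 5 + 20·5 = 105, valid modulo lcm(20, 18) = 180: x ≡ 105 (mod 180).
Verify: 105 mod 4 = 1, 105 mod 20 = 5, 105 mod 18 = 15.

x ≡ 105 (mod 180).


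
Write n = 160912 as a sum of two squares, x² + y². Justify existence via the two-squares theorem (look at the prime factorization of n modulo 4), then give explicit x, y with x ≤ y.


Step 1: Factor n = 160912 = 2^4 · 89 · 113.
Step 2: Check the mod-4 condition on each prime factor: 2 = 2 (special); 89 ≡ 1 (mod 4), exponent 1; 113 ≡ 1 (mod 4), exponent 1.
All primes ≡ 3 (mod 4) appear to even exponent (or don't appear), so by the two-squares theorem n IS expressible as a sum of two squares.
Step 3: Build a representation. Group n = k² · m with k = 4 and m = 89 · 113 = 10057 (a product of primes ≡ 1 (mod 4)); a representation of m scales to one of n via (k·x)² + (k·y)² = k²(x² + y²). Each prime p ≡ 1 (mod 4) is itself a sum of two squares; find a² by testing p − a² for a perfect square:
  89: 89 − 1² = 88, 89 − 2² = 85, 89 − 3² = 80, 89 − 4² = 73, 89 − 5² = 64 = 8² ⇒ 89 = 5² + 8².
  113: 113 − 1² = 112, 113 − 2² = 109, 113 − 3² = 104, 113 − 4² = 97, 113 − 5² = 88, 113 − 6² = 77, 113 − 7² = 64 = 8² ⇒ 113 = 7² + 8².
  Combine using the Brahmagupta–Fibonacci identity (a² + b²)(c² + d²) = (ac − bd)² + (ad + bc)² = (ac + bd)² + (ad − bc)²:
  89 · 113 = 10057: from (5² + 8²)(7² + 8²), take (5·7 − 8·8, 5·8 + 8·7) = (35 − 64, 40 + 56) = (-29, 96); dropping signs (only squares matter) gives (29, 96); check 29² + 96² = 841 + 9216 = 10057 ✓.
  Scale by k = 4: (4·29, 4·96) = (116, 384).
Step 4: Order so x ≤ y and verify: 116² + 384² = 13456 + 147456 = 160912 = n. ✓

n = 160912 = 116² + 384² (one valid representation with x ≤ y).


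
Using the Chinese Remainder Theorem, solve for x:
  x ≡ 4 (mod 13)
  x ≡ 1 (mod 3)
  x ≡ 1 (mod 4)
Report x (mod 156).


Moduli 13, 3, 4 are pairwise coprime; by CRT there is a unique solution modulo M = 13 · 3 · 4 = 156.
Solve pairwise, accumulating the modulus:
  Start with x ≡ 4 (mod 13).
  Combine with x ≡ 1 (mod 3): since gcd(13, 3) = 1, we get a unique residue mod 39.
    Write x = 4 + 13·t and substitute into x ≡ 1 (mod 3): 13·t ≡ 1 − 4 = -3 (mod 3).
    Reduce coefficients mod 3: 1·t ≡ 0 (mod 3).
    So t ≡ 0 (mod 3).
    Then x = 4 + 13·0 = 4, valid modulo lcm(13, 3) = 39: x ≡ 4 (mod 39).
  Combine with x ≡ 1 (mod 4): since gcd(39, 4) = 1, we get a unique residue mod 156.
    Write x = 4 + 39·t and substitute into x ≡ 1 (mod 4): 39·t ≡ 1 − 4 = -3 (mod 4).
    Reduce coefficients mod 4: 3·t ≡ 1 (mod 4).
    The inverse of 3 mod 4 is 3 (since 3·3 = 9 = 2·4 + 1), so t ≡ 3·1 = 3 ≡ 3 (mod 4).
    Then x = 4 + 39·3 = 121, valid modulo lcm(39, 4) = 156: x ≡ 121 (mod 156).
Verify: 121 mod 13 = 4 ✓, 121 mod 3 = 1 ✓, 121 mod 4 = 1 ✓.

x ≡ 121 (mod 156).


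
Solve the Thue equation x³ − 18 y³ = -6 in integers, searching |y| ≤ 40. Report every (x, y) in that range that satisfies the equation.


The equation is x³ - 18y³ = -6. For fixed y, x³ = 18·y³ − 6, so a solution requires the RHS to be a perfect cube.
Strategy: iterate y from -40 to 40, compute RHS = 18·y³ − 6, and check whether it is a (positive or negative) perfect cube.
Check small values of y:
  y = 0: RHS = -6 is not a perfect cube.
  y = 1: RHS = 12 is not a perfect cube.
  y = -1: RHS = -24 is not a perfect cube.
  y = 2: RHS = 138 is not a perfect cube.
  y = -2: RHS = -150 is not a perfect cube.
  y = 3: RHS = 480 is not a perfect cube.
  y = -3: RHS = -492 is not a perfect cube.
Continuing the search up to |y| = 40 finds no solutions either.
No (x, y) in the scanned range satisfies the equation.

No integer solutions with |y| ≤ 40.


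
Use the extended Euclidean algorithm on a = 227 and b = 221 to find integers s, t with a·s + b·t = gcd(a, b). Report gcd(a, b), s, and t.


Euclidean algorithm on (227, 221) — divide until remainder is 0:
  227 = 1 · 221 + 6
  221 = 36 · 6 + 5
  6 = 1 · 5 + 1
  5 = 5 · 1 + 0
gcd(227, 221) = 1.
Track Bezout coefficients alongside the remainders: start with r₀ = 227 = a·1 + b·0 (s = 1, t = 0) and r₁ = 221 = a·0 + b·1 (s = 0, t = 1); each new remainder r_{k+1} = r_{k-1} − q_k·r_k inherits s_{k+1} = s_{k-1} − q_k·s_k, t_{k+1} = t_{k-1} − q_k·t_k, so r_k = a·s_k + b·t_k at every step:
  q = 1: r = 6, s = 1 − 1·0 = 1, t = 0 − 1·1 = -1  (check: 227·1 + 221·(-1) = 6)
  q = 36: r = 5, s = 0 − 36·1 = -36, t = 1 − 36·(-1) = 37  (check: 227·(-36) + 221·37 = 5)
  q = 1: r = 1, s = 1 − 1·(-36) = 37, t = -1 − 1·37 = -38  (check: 227·37 + 221·(-38) = 1)
The row with r = 1 (the gcd) gives the Bezout coefficients s = 37, t = -38.
Result: 227 · (37) + 221 · (-38) = 1.

gcd(227, 221) = 1; s = 37, t = -38 (check: 227·37 + 221·(-38) = 1).


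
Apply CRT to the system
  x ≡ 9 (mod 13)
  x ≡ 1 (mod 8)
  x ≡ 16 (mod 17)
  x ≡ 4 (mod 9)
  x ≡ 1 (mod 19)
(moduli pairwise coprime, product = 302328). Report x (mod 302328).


Product of moduli M = 13 · 8 · 17 · 9 · 19 = 302328.
Merge one congruence at a time:
  Start: x ≡ 9 (mod 13).
  Combine with x ≡ 1 (mod 8); new modulus lcm = 104.
    Write x = 9 + 13·t and substitute into x ≡ 1 (mod 8): 13·t ≡ 1 − 9 = -8 (mod 8).
    Reduce coefficients mod 8: 5·t ≡ 0 (mod 8).
    The inverse of 5 mod 8 is 5 (since 5·5 = 25 = 3·8 + 1), so t ≡ 5·0 = 0 ≡ 0 (mod 8).
    Then x = 9 + 13·0 = 9, valid modulo lcm(13, 8) = 104: x ≡ 9 (mod 104).
  Combine with x ≡ 16 (mod 17); new modulus lcm = 1768.
    Write x = 9 + 104·t and substitute into x ≡ 16 (mod 17): 104·t ≡ 16 − 9 = 7 (mod 17).
    Reduce coefficients mod 17: 2·t ≡ 7 (mod 17).
    The inverse of 2 mod 17 is 9 (since 2·9 = 18 = 1·17 + 1), so t ≡ 9·7 = 63 ≡ 12 (mod 17).
    Then x = 9 + 104·12 = 1257, valid modulo lcm(104, 17) = 1768: x ≡ 1257 (mod 1768).
  Combine with x ≡ 4 (mod 9); new modulus lcm = 15912.
    Write x = 1257 + 1768·t and substitute into x ≡ 4 (mod 9): 1768·t ≡ 4 − 1257 = -1253 (mod 9).
    Reduce coefficients mod 9: 4·t ≡ 7 (mod 9).
    The inverse of 4 mod 9 is 7 (since 4·7 = 28 = 3·9 + 1), so t ≡ 7·7 = 49 ≡ 4 (mod 9).
    Then x = 1257 + 1768·4 = 8329, valid modulo lcm(1768, 9) = 15912: x ≡ 8329 (mod 15912).
  Combine with x ≡ 1 (mod 19); new modulus lcm = 302328.
    Write x = 8329 + 15912·t and substitute into x ≡ 1 (mod 19): 15912·t ≡ 1 − 8329 = -8328 (mod 19).
    Reduce coefficients mod 19: 9·t ≡ 13 (mod 19).
    The inverse of 9 mod 19 is 17 (since 9·17 = 153 = 8·19 + 1), so t ≡ 17·13 = 221 ≡ 12 (mod 19).
    Then x = 8329 + 15912·12 = 199273, valid modulo lcm(15912, 19) = 302328: x ≡ 199273 (mod 302328).
Verify against each original: 199273 mod 13 = 9, 199273 mod 8 = 1, 199273 mod 17 = 16, 199273 mod 9 = 4, 199273 mod 19 = 1.

x ≡ 199273 (mod 302328).


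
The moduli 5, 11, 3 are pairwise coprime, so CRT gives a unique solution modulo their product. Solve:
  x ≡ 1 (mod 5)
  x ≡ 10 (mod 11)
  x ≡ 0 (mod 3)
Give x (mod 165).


Moduli 5, 11, 3 are pairwise coprime; by CRT there is a unique solution modulo M = 5 · 11 · 3 = 165.
Solve pairwise, accumulating the modulus:
  Start with x ≡ 1 (mod 5).
  Combine with x ≡ 10 (mod 11): since gcd(5, 11) = 1, we get a unique residue mod 55.
    Write x = 1 + 5·t and substitute into x ≡ 10 (mod 11): 5·t ≡ 10 − 1 = 9 (mod 11).
    The inverse of 5 mod 11 is 9 (since 5·9 = 45 = 4·11 + 1), so t ≡ 9·9 = 81 ≡ 4 (mod 11).
    Then x = 1 + 5·4 = 21, valid modulo lcm(5, 11) = 55: x ≡ 21 (mod 55).
  Combine with x ≡ 0 (mod 3): since gcd(55, 3) = 1, we get a unique residue mod 165.
    Write x = 21 + 55·t and substitute into x ≡ 0 (mod 3): 55·t ≡ 0 − 21 = -21 (mod 3).
    Reduce coefficients mod 3: 1·t ≡ 0 (mod 3).
    So t ≡ 0 (mod 3).
    Then x = 21 + 55·0 = 21, valid modulo lcm(55, 3) = 165: x ≡ 21 (mod 165).
Verify: 21 mod 5 = 1 ✓, 21 mod 11 = 10 ✓, 21 mod 3 = 0 ✓.

x ≡ 21 (mod 165).


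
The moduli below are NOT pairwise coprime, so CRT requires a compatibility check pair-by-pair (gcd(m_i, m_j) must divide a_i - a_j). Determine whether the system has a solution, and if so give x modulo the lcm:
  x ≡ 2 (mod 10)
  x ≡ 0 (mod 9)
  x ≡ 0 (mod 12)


Moduli 10, 9, 12 are not pairwise coprime, so CRT works modulo lcm(m_i) when all pairwise compatibility conditions hold.
Pairwise compatibility: gcd(m_i, m_j) must divide a_i - a_j for every pair.
Merge one congruence at a time:
  Start: x ≡ 2 (mod 10).
  Combine with x ≡ 0 (mod 9): gcd(10, 9) = 1; 0 - 2 = -2, which IS divisible by 1, so compatible.
    Write x = 2 + 10·t and substitute into x ≡ 0 (mod 9): 10·t ≡ 0 − 2 = -2 (mod 9).
    Reduce coefficients mod 9: 1·t ≡ 7 (mod 9).
    So t ≡ 7 (mod 9).
    Then x = 2 + 10·7 = 72, valid modulo lcm(10, 9) = 90: x ≡ 72 (mod 90).
  Combine with x ≡ 0 (mod 12): gcd(90, 12) = 6; 0 - 72 = -72, which IS divisible by 6, so compatible.
    Write x = 72 + 90·t and substitute into x ≡ 0 (mod 12): 90·t ≡ 0 − 72 = -72 (mod 12).
    Divide the congruence (and modulus) by g = 6: 15·t ≡ -12 (mod 2).
    Reduce coefficients mod 2: 1·t ≡ 0 (mod 2).
    So t ≡ 0 (mod 2).
    Then x = 72 + 90·0 = 72, valid modulo lcm(90, 12) = 180: x ≡ 72 (mod 180).
Verify: 72 mod 10 = 2, 72 mod 9 = 0, 72 mod 12 = 0.

x ≡ 72 (mod 180).


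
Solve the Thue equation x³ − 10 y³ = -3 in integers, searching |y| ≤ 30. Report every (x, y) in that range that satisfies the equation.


The equation is x³ - 10y³ = -3. For fixed y, x³ = 10·y³ − 3, so a solution requires the RHS to be a perfect cube.
Strategy: iterate y from -30 to 30, compute RHS = 10·y³ − 3, and check whether it is a (positive or negative) perfect cube.
Check small values of y:
  y = 0: RHS = -3 is not a perfect cube.
  y = 1: RHS = 7 is not a perfect cube.
  y = -1: RHS = -13 is not a perfect cube.
  y = 2: RHS = 77 is not a perfect cube.
  y = -2: RHS = -83 is not a perfect cube.
  y = 3: RHS = 267 is not a perfect cube.
  y = -3: RHS = -273 is not a perfect cube.
Continuing the search up to |y| = 30 finds no solutions either.
No (x, y) in the scanned range satisfies the equation.

No integer solutions with |y| ≤ 30.


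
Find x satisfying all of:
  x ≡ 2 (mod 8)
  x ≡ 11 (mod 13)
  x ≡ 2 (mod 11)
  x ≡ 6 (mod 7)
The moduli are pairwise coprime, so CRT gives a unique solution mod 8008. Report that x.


Product of moduli M = 8 · 13 · 11 · 7 = 8008.
Merge one congruence at a time:
  Start: x ≡ 2 (mod 8).
  Combine with x ≡ 11 (mod 13); new modulus lcm = 104.
    Write x = 2 + 8·t and substitute into x ≡ 11 (mod 13): 8·t ≡ 11 − 2 = 9 (mod 13).
    The inverse of 8 mod 13 is 5 (since 8·5 = 40 = 3·13 + 1), so t ≡ 5·9 = 45 ≡ 6 (mod 13).
    Then x = 2 + 8·6 = 50, valid modulo lcm(8, 13) = 104: x ≡ 50 (mod 104).
  Combine with x ≡ 2 (mod 11); new modulus lcm = 1144.
    Write x = 50 + 104·t and substitute into x ≡ 2 (mod 11): 104·t ≡ 2 − 50 = -48 (mod 11).
    Reduce coefficients mod 11: 5·t ≡ 7 (mod 11).
    The inverse of 5 mod 11 is 9 (since 5·9 = 45 = 4·11 + 1), so t ≡ 9·7 = 63 ≡ 8 (mod 11).
    Then x = 50 + 104·8 = 882, valid modulo lcm(104, 11) = 1144: x ≡ 882 (mod 1144).
  Combine with x ≡ 6 (mod 7); new modulus lcm = 8008.
    Write x = 882 + 1144·t and substitute into x ≡ 6 (mod 7): 1144·t ≡ 6 − 882 = -876 (mod 7).
    Reduce coefficients mod 7: 3·t ≡ 6 (mod 7).
    The inverse of 3 mod 7 is 5 (since 3·5 = 15 = 2·7 + 1), so t ≡ 5·6 = 30 ≡ 2 (mod 7).
    Then x = 882 + 1144·2 = 3170, valid modulo lcm(1144, 7) = 8008: x ≡ 3170 (mod 8008).
Verify against each original: 3170 mod 8 = 2, 3170 mod 13 = 11, 3170 mod 11 = 2, 3170 mod 7 = 6.

x ≡ 3170 (mod 8008).


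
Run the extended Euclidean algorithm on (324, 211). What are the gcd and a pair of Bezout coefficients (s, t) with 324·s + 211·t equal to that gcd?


Euclidean algorithm on (324, 211) — divide until remainder is 0:
  324 = 1 · 211 + 113
  211 = 1 · 113 + 98
  113 = 1 · 98 + 15
  98 = 6 · 15 + 8
  15 = 1 · 8 + 7
  8 = 1 · 7 + 1
  7 = 7 · 1 + 0
gcd(324, 211) = 1.
Track Bezout coefficients alongside the remainders: start with r₀ = 324 = a·1 + b·0 (s = 1, t = 0) and r₁ = 211 = a·0 + b·1 (s = 0, t = 1); each new remainder r_{k+1} = r_{k-1} − q_k·r_k inherits s_{k+1} = s_{k-1} − q_k·s_k, t_{k+1} = t_{k-1} − q_k·t_k, so r_k = a·s_k + b·t_k at every step:
  q = 1: r = 113, s = 1 − 1·0 = 1, t = 0 − 1·1 = -1  (check: 324·1 + 211·(-1) = 113)
  q = 1: r = 98, s = 0 − 1·1 = -1, t = 1 − 1·(-1) = 2  (check: 324·(-1) + 211·2 = 98)
  q = 1: r = 15, s = 1 − 1·(-1) = 2, t = -1 − 1·2 = -3  (check: 324·2 + 211·(-3) = 15)
  q = 6: r = 8, s = -1 − 6·2 = -13, t = 2 − 6·(-3) = 20  (check: 324·(-13) + 211·20 = 8)
  q = 1: r = 7, s = 2 − 1·(-13) = 15, t = -3 − 1·20 = -23  (check: 324·15 + 211·(-23) = 7)
  q = 1: r = 1, s = -13 − 1·15 = -28, t = 20 − 1·(-23) = 43  (check: 324·(-28) + 211·43 = 1)
The row with r = 1 (the gcd) gives the Bezout coefficients s = -28, t = 43.
Result: 324 · (-28) + 211 · (43) = 1.

gcd(324, 211) = 1; s = -28, t = 43 (check: 324·(-28) + 211·43 = 1).


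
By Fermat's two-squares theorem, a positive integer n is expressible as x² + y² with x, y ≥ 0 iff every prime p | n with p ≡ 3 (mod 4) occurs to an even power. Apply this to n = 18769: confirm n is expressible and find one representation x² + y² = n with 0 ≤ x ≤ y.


Step 1: Factor n = 18769 = 137^2.
Step 2: Check the mod-4 condition on each prime factor: 137 ≡ 1 (mod 4), exponent 2.
All primes ≡ 3 (mod 4) appear to even exponent (or don't appear), so by the two-squares theorem n IS expressible as a sum of two squares.
Step 3: Build a representation. Here n = 137 · 137 is a product of primes ≡ 1 (mod 4). Each prime p ≡ 1 (mod 4) is itself a sum of two squares; find a² by testing p − a² for a perfect square:
  137: 137 − 1² = 136, 137 − 2² = 133, 137 − 3² = 128, 137 − 4² = 121 = 11² ⇒ 137 = 4² + 11².
  Combine using the Brahmagupta–Fibonacci identity (a² + b²)(c² + d²) = (ac − bd)² + (ad + bc)² = (ac + bd)² + (ad − bc)²:
  137 · 137 = 18769: from (4² + 11²)(4² + 11²), take (4·4 − 11·11, 4·11 + 11·4) = (16 − 121, 44 + 44) = (-105, 88); dropping signs (only squares matter) gives (105, 88); check 105² + 88² = 11025 + 7744 = 18769 ✓.
Step 4: Order so x ≤ y and verify: 88² + 105² = 7744 + 11025 = 18769 = n. ✓

n = 18769 = 88² + 105² (one valid representation with x ≤ y).


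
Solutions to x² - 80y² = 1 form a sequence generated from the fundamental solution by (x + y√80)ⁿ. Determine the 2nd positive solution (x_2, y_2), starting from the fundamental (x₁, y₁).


Step 1: Find the fundamental solution (x₁, y₁) of x² - 80y² = 1.
  Expand √80 as a continued fraction. a₀ = ⌊√80⌋ = 8; iterate m_{k+1} = d_k·a_k − m_k, d_{k+1} = (80 − m_{k+1}²)/d_k, a_{k+1} = ⌊(a₀ + m_{k+1})/d_{k+1}⌋ (starting m₀ = 0, d₀ = 1), with convergents p_k = a_k·p_{k-1} + p_{k-2}, q_k = a_k·q_{k-1} + q_{k-2} (p₋₁ = 1, q₋₁ = 0):
  k = 0: a₀ = 8; p₀/q₀ = 8/1; p₀² − 80·q₀² = 64 − 80 = -16.
  k = 1: m = 8, d = 16, a = ⌊(8 + 8)/16⌋ = 1; p/q = (1·8 + 1)/(1·1 + 0) = 9/1; p² − 80·q² = 81 − 80 = 1.
  The first convergent with p² − 80·q² = 1 gives the fundamental solution (x₁, y₁) = (9, 1).
Step 2: Apply the recurrence (x_{n+1}, y_{n+1}) = (x₁x_n + 80y₁y_n, x₁y_n + y₁x_n) repeatedly.
  From (x_1, y_1) = (9, 1): x_2 = 9·9 + 80·1·1 = 161; y_2 = 9·1 + 1·9 = 18.
Step 3: Verify x_2² - 80·y_2² = 25921 - 25920 = 1 (should be 1). ✓

(x_1, y_1) = (9, 1); (x_2, y_2) = (161, 18).


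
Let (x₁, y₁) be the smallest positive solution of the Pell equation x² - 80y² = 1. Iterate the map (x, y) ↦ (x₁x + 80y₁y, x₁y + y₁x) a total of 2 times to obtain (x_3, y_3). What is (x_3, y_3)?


Step 1: Find the fundamental solution (x₁, y₁) of x² - 80y² = 1.
  Expand √80 as a continued fraction. a₀ = ⌊√80⌋ = 8; iterate m_{k+1} = d_k·a_k − m_k, d_{k+1} = (80 − m_{k+1}²)/d_k, a_{k+1} = ⌊(a₀ + m_{k+1})/d_{k+1}⌋ (starting m₀ = 0, d₀ = 1), with convergents p_k = a_k·p_{k-1} + p_{k-2}, q_k = a_k·q_{k-1} + q_{k-2} (p₋₁ = 1, q₋₁ = 0):
  k = 0: a₀ = 8; p₀/q₀ = 8/1; p₀² − 80·q₀² = 64 − 80 = -16.
  k = 1: m = 8, d = 16, a = ⌊(8 + 8)/16⌋ = 1; p/q = (1·8 + 1)/(1·1 + 0) = 9/1; p² − 80·q² = 81 − 80 = 1.
  The first convergent with p² − 80·q² = 1 gives the fundamental solution (x₁, y₁) = (9, 1).
Step 2: Apply the recurrence (x_{n+1}, y_{n+1}) = (x₁x_n + 80y₁y_n, x₁y_n + y₁x_n) repeatedly.
  From (x_1, y_1) = (9, 1): x_2 = 9·9 + 80·1·1 = 161; y_2 = 9·1 + 1·9 = 18.
  From (x_2, y_2) = (161, 18): x_3 = 9·161 + 80·1·18 = 2889; y_3 = 9·18 + 1·161 = 323.
Step 3: Verify x_3² - 80·y_3² = 8346321 - 8346320 = 1 (should be 1). ✓

(x_1, y_1) = (9, 1); (x_3, y_3) = (2889, 323).


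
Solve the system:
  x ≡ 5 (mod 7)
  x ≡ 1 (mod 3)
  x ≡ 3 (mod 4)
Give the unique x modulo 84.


Moduli 7, 3, 4 are pairwise coprime; by CRT there is a unique solution modulo M = 7 · 3 · 4 = 84.
Solve pairwise, accumulating the modulus:
  Start with x ≡ 5 (mod 7).
  Combine with x ≡ 1 (mod 3): since gcd(7, 3) = 1, we get a unique residue mod 21.
    Write x = 5 + 7·t and substitute into x ≡ 1 (mod 3): 7·t ≡ 1 − 5 = -4 (mod 3).
    Reduce coefficients mod 3: 1·t ≡ 2 (mod 3).
    So t ≡ 2 (mod 3).
    Then x = 5 + 7·2 = 19, valid modulo lcm(7, 3) = 21: x ≡ 19 (mod 21).
  Combine with x ≡ 3 (mod 4): since gcd(21, 4) = 1, we get a unique residue mod 84.
    Write x = 19 + 21·t and substitute into x ≡ 3 (mod 4): 21·t ≡ 3 − 19 = -16 (mod 4).
    Reduce coefficients mod 4: 1·t ≡ 0 (mod 4).
    So t ≡ 0 (mod 4).
    Then x = 19 + 21·0 = 19, valid modulo lcm(21, 4) = 84: x ≡ 19 (mod 84).
Verify: 19 mod 7 = 5 ✓, 19 mod 3 = 1 ✓, 19 mod 4 = 3 ✓.

x ≡ 19 (mod 84).


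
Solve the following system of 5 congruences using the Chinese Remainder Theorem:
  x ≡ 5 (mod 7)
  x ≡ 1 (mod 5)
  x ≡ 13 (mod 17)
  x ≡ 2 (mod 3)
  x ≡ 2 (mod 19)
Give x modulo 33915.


Product of moduli M = 7 · 5 · 17 · 3 · 19 = 33915.
Merge one congruence at a time:
  Start: x ≡ 5 (mod 7).
  Combine with x ≡ 1 (mod 5); new modulus lcm = 35.
    Write x = 5 + 7·t and substitute into x ≡ 1 (mod 5): 7·t ≡ 1 − 5 = -4 (mod 5).
    Reduce coefficients mod 5: 2·t ≡ 1 (mod 5).
    The inverse of 2 mod 5 is 3 (since 2·3 = 6 = 1·5 + 1), so t ≡ 3·1 = 3 ≡ 3 (mod 5).
    Then x = 5 + 7·3 = 26, valid modulo lcm(7, 5) = 35: x ≡ 26 (mod 35).
  Combine with x ≡ 13 (mod 17); new modulus lcm = 595.
    Write x = 26 + 35·t and substitute into x ≡ 13 (mod 17): 35·t ≡ 13 − 26 = -13 (mod 17).
    Reduce coefficients mod 17: 1·t ≡ 4 (mod 17).
    So t ≡ 4 (mod 17).
    Then x = 26 + 35·4 = 166, valid modulo lcm(35, 17) = 595: x ≡ 166 (mod 595).
  Combine with x ≡ 2 (mod 3); new modulus lcm = 1785.
    Write x = 166 + 595·t and substitute into x ≡ 2 (mod 3): 595·t ≡ 2 − 166 = -164 (mod 3).
    Reduce coefficients mod 3: 1·t ≡ 1 (mod 3).
    So t ≡ 1 (mod 3).
    Then x = 166 + 595·1 = 761, valid modulo lcm(595, 3) = 1785: x ≡ 761 (mod 1785).
  Combine with x ≡ 2 (mod 19); new modulus lcm = 33915.
    Write x = 761 + 1785·t and substitute into x ≡ 2 (mod 19): 1785·t ≡ 2 − 761 = -759 (mod 19).
    Reduce coefficients mod 19: 18·t ≡ 1 (mod 19).
    The inverse of 18 mod 19 is 18 (since 18·18 = 324 = 17·19 + 1), so t ≡ 18·1 = 18 ≡ 18 (mod 19).
    Then x = 761 + 1785·18 = 32891, valid modulo lcm(1785, 19) = 33915: x ≡ 32891 (mod 33915).
Verify against each original: 32891 mod 7 = 5, 32891 mod 5 = 1, 32891 mod 17 = 13, 32891 mod 3 = 2, 32891 mod 19 = 2.

x ≡ 32891 (mod 33915).


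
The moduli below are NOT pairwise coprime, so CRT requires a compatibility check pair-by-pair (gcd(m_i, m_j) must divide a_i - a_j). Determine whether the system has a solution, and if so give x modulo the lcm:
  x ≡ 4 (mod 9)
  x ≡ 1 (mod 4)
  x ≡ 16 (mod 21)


Moduli 9, 4, 21 are not pairwise coprime, so CRT works modulo lcm(m_i) when all pairwise compatibility conditions hold.
Pairwise compatibility: gcd(m_i, m_j) must divide a_i - a_j for every pair.
Merge one congruence at a time:
  Start: x ≡ 4 (mod 9).
  Combine with x ≡ 1 (mod 4): gcd(9, 4) = 1; 1 - 4 = -3, which IS divisible by 1, so compatible.
    Write x = 4 + 9·t and substitute into x ≡ 1 (mod 4): 9·t ≡ 1 − 4 = -3 (mod 4).
    Reduce coefficients mod 4: 1·t ≡ 1 (mod 4).
    So t ≡ 1 (mod 4).
    Then x = 4 + 9·1 = 13, valid modulo lcm(9, 4) = 36: x ≡ 13 (mod 36).
  Combine with x ≡ 16 (mod 21): gcd(36, 21) = 3; 16 - 13 = 3, which IS divisible by 3, so compatible.
    Write x = 13 + 36·t and substitute into x ≡ 16 (mod 21): 36·t ≡ 16 − 13 = 3 (mod 21).
    Divide the congruence (and modulus) by g = 3: 12·t ≡ 1 (mod 7).
    Reduce coefficients mod 7: 5·t ≡ 1 (mod 7).
    The inverse of 5 mod 7 is 3 (since 5·3 = 15 = 2·7 + 1), so t ≡ 3·1 = 3 ≡ 3 (mod 7).
    Then x = 13 + 36·3 = 121, valid modulo lcm(36, 21) = 252: x ≡ 121 (mod 252).
Verify: 121 mod 9 = 4, 121 mod 4 = 1, 121 mod 21 = 16.

x ≡ 121 (mod 252).


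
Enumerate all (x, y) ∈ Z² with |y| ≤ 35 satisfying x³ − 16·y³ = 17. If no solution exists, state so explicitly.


The equation is x³ - 16y³ = 17. For fixed y, x³ = 16·y³ + 17, so a solution requires the RHS to be a perfect cube.
Strategy: iterate y from -35 to 35, compute RHS = 16·y³ + 17, and check whether it is a (positive or negative) perfect cube.
Check small values of y:
  y = 0: RHS = 17 is not a perfect cube.
  y = 1: RHS = 33 is not a perfect cube.
  y = -1: RHS = 1 = (1)³ ⇒ x = 1 works.
  y = 2: RHS = 145 is not a perfect cube.
  y = -2: RHS = -111 is not a perfect cube.
  y = 3: RHS = 449 is not a perfect cube.
  y = -3: RHS = -415 is not a perfect cube.
Continuing the search up to |y| = 35 finds no further solutions beyond those listed.
Collected solutions: (1, -1).

Solutions (with |y| ≤ 35): (1, -1).


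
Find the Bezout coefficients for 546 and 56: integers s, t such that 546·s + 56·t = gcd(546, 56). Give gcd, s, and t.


Euclidean algorithm on (546, 56) — divide until remainder is 0:
  546 = 9 · 56 + 42
  56 = 1 · 42 + 14
  42 = 3 · 14 + 0
gcd(546, 56) = 14.
Track Bezout coefficients alongside the remainders: start with r₀ = 546 = a·1 + b·0 (s = 1, t = 0) and r₁ = 56 = a·0 + b·1 (s = 0, t = 1); each new remainder r_{k+1} = r_{k-1} − q_k·r_k inherits s_{k+1} = s_{k-1} − q_k·s_k, t_{k+1} = t_{k-1} − q_k·t_k, so r_k = a·s_k + b·t_k at every step:
  q = 9: r = 42, s = 1 − 9·0 = 1, t = 0 − 9·1 = -9  (check: 546·1 + 56·(-9) = 42)
  q = 1: r = 14, s = 0 − 1·1 = -1, t = 1 − 1·(-9) = 10  (check: 546·(-1) + 56·10 = 14)
The row with r = 14 (the gcd) gives the Bezout coefficients s = -1, t = 10.
Result: 546 · (-1) + 56 · (10) = 14.

gcd(546, 56) = 14; s = -1, t = 10 (check: 546·(-1) + 56·10 = 14).


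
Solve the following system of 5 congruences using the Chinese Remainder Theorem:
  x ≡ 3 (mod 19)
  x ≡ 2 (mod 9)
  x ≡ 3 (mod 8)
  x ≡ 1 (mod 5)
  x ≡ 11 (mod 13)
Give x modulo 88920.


Product of moduli M = 19 · 9 · 8 · 5 · 13 = 88920.
Merge one congruence at a time:
  Start: x ≡ 3 (mod 19).
  Combine with x ≡ 2 (mod 9); new modulus lcm = 171.
    Write x = 3 + 19·t and substitute into x ≡ 2 (mod 9): 19·t ≡ 2 − 3 = -1 (mod 9).
    Reduce coefficients mod 9: 1·t ≡ 8 (mod 9).
    So t ≡ 8 (mod 9).
    Then x = 3 + 19·8 = 155, valid modulo lcm(19, 9) = 171: x ≡ 155 (mod 171).
  Combine with x ≡ 3 (mod 8); new modulus lcm = 1368.
    Write x = 155 + 171·t and substitute into x ≡ 3 (mod 8): 171·t ≡ 3 − 155 = -152 (mod 8).
    Reduce coefficients mod 8: 3·t ≡ 0 (mod 8).
    The inverse of 3 mod 8 is 3 (since 3·3 = 9 = 1·8 + 1), so t ≡ 3·0 = 0 ≡ 0 (mod 8).
    Then x = 155 + 171·0 = 155, valid modulo lcm(171, 8) = 1368: x ≡ 155 (mod 1368).
  Combine with x ≡ 1 (mod 5); new modulus lcm = 6840.
    Write x = 155 + 1368·t and substitute into x ≡ 1 (mod 5): 1368·t ≡ 1 − 155 = -154 (mod 5).
    Reduce coefficients mod 5: 3·t ≡ 1 (mod 5).
    The inverse of 3 mod 5 is 2 (since 3·2 = 6 = 1·5 + 1), so t ≡ 2·1 = 2 ≡ 2 (mod 5).
    Then x = 155 + 1368·2 = 2891, valid modulo lcm(1368, 5) = 6840: x ≡ 2891 (mod 6840).
  Combine with x ≡ 11 (mod 13); new modulus lcm = 88920.
    Write x = 2891 + 6840·t and substitute into x ≡ 11 (mod 13): 6840·t ≡ 11 − 2891 = -2880 (mod 13).
    Reduce coefficients mod 13: 2·t ≡ 6 (mod 13).
    The inverse of 2 mod 13 is 7 (since 2·7 = 14 = 1·13 + 1), so t ≡ 7·6 = 42 ≡ 3 (mod 13).
    Then x = 2891 + 6840·3 = 23411, valid modulo lcm(6840, 13) = 88920: x ≡ 23411 (mod 88920).
Verify against each original: 23411 mod 19 = 3, 23411 mod 9 = 2, 23411 mod 8 = 3, 23411 mod 5 = 1, 23411 mod 13 = 11.

x ≡ 23411 (mod 88920).


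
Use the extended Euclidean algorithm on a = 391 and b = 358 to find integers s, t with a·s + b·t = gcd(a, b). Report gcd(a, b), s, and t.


Euclidean algorithm on (391, 358) — divide until remainder is 0:
  391 = 1 · 358 + 33
  358 = 10 · 33 + 28
  33 = 1 · 28 + 5
  28 = 5 · 5 + 3
  5 = 1 · 3 + 2
  3 = 1 · 2 + 1
  2 = 2 · 1 + 0
gcd(391, 358) = 1.
Track Bezout coefficients alongside the remainders: start with r₀ = 391 = a·1 + b·0 (s = 1, t = 0) and r₁ = 358 = a·0 + b·1 (s = 0, t = 1); each new remainder r_{k+1} = r_{k-1} − q_k·r_k inherits s_{k+1} = s_{k-1} − q_k·s_k, t_{k+1} = t_{k-1} − q_k·t_k, so r_k = a·s_k + b·t_k at every step:
  q = 1: r = 33, s = 1 − 1·0 = 1, t = 0 − 1·1 = -1  (check: 391·1 + 358·(-1) = 33)
  q = 10: r = 28, s = 0 − 10·1 = -10, t = 1 − 10·(-1) = 11  (check: 391·(-10) + 358·11 = 28)
  q = 1: r = 5, s = 1 − 1·(-10) = 11, t = -1 − 1·11 = -12  (check: 391·11 + 358·(-12) = 5)
  q = 5: r = 3, s = -10 − 5·11 = -65, t = 11 − 5·(-12) = 71  (check: 391·(-65) + 358·71 = 3)
  q = 1: r = 2, s = 11 − 1·(-65) = 76, t = -12 − 1·71 = -83  (check: 391·76 + 358·(-83) = 2)
  q = 1: r = 1, s = -65 − 1·76 = -141, t = 71 − 1·(-83) = 154  (check: 391·(-141) + 358·154 = 1)
The row with r = 1 (the gcd) gives the Bezout coefficients s = -141, t = 154.
Result: 391 · (-141) + 358 · (154) = 1.

gcd(391, 358) = 1; s = -141, t = 154 (check: 391·(-141) + 358·154 = 1).


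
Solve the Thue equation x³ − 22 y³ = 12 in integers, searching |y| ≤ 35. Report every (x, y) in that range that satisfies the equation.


The equation is x³ - 22y³ = 12. For fixed y, x³ = 22·y³ + 12, so a solution requires the RHS to be a perfect cube.
Strategy: iterate y from -35 to 35, compute RHS = 22·y³ + 12, and check whether it is a (positive or negative) perfect cube.
Check small values of y:
  y = 0: RHS = 12 is not a perfect cube.
  y = 1: RHS = 34 is not a perfect cube.
  y = -1: RHS = -10 is not a perfect cube.
  y = 2: RHS = 188 is not a perfect cube.
  y = -2: RHS = -164 is not a perfect cube.
  y = 3: RHS = 606 is not a perfect cube.
  y = -3: RHS = -582 is not a perfect cube.
Continuing the search up to |y| = 35 finds no solutions either.
No (x, y) in the scanned range satisfies the equation.

No integer solutions with |y| ≤ 35.


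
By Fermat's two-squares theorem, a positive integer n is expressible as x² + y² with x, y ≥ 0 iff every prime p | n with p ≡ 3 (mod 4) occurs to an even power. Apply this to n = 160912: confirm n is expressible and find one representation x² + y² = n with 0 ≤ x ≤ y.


Step 1: Factor n = 160912 = 2^4 · 89 · 113.
Step 2: Check the mod-4 condition on each prime factor: 2 = 2 (special); 89 ≡ 1 (mod 4), exponent 1; 113 ≡ 1 (mod 4), exponent 1.
All primes ≡ 3 (mod 4) appear to even exponent (or don't appear), so by the two-squares theorem n IS expressible as a sum of two squares.
Step 3: Build a representation. Group n = k² · m with k = 4 and m = 89 · 113 = 10057 (a product of primes ≡ 1 (mod 4)); a representation of m scales to one of n via (k·x)² + (k·y)² = k²(x² + y²). Each prime p ≡ 1 (mod 4) is itself a sum of two squares; find a² by testing p − a² for a perfect square:
  89: 89 − 1² = 88, 89 − 2² = 85, 89 − 3² = 80, 89 − 4² = 73, 89 − 5² = 64 = 8² ⇒ 89 = 5² + 8².
  113: 113 − 1² = 112, 113 − 2² = 109, 113 − 3² = 104, 113 − 4² = 97, 113 − 5² = 88, 113 − 6² = 77, 113 − 7² = 64 = 8² ⇒ 113 = 7² + 8².
  Combine using the Brahmagupta–Fibonacci identity (a² + b²)(c² + d²) = (ac − bd)² + (ad + bc)² = (ac + bd)² + (ad − bc)²:
  89 · 113 = 10057: from (5² + 8²)(7² + 8²), take (5·7 − 8·8, 5·8 + 8·7) = (35 − 64, 40 + 56) = (-29, 96); dropping signs (only squares matter) gives (29, 96); check 29² + 96² = 841 + 9216 = 10057 ✓.
  Scale by k = 4: (4·29, 4·96) = (116, 384).
Step 4: Order so x ≤ y and verify: 116² + 384² = 13456 + 147456 = 160912 = n. ✓

n = 160912 = 116² + 384² (one valid representation with x ≤ y).


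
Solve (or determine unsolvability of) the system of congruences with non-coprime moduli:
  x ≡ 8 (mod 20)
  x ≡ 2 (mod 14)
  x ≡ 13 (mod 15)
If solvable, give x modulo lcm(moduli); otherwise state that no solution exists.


Moduli 20, 14, 15 are not pairwise coprime, so CRT works modulo lcm(m_i) when all pairwise compatibility conditions hold.
Pairwise compatibility: gcd(m_i, m_j) must divide a_i - a_j for every pair.
Merge one congruence at a time:
  Start: x ≡ 8 (mod 20).
  Combine with x ≡ 2 (mod 14): gcd(20, 14) = 2; 2 - 8 = -6, which IS divisible by 2, so compatible.
    Write x = 8 + 20·t and substitute into x ≡ 2 (mod 14): 20·t ≡ 2 − 8 = -6 (mod 14).
    Divide the congruence (and modulus) by g = 2: 10·t ≡ -3 (mod 7).
    Reduce coefficients mod 7: 3·t ≡ 4 (mod 7).
    The inverse of 3 mod 7 is 5 (since 3·5 = 15 = 2·7 + 1), so t ≡ 5·4 = 20 ≡ 6 (mod 7).
    Then x = 8 + 20·6 = 128, valid modulo lcm(20, 14) = 140: x ≡ 128 (mod 140).
  Combine with x ≡ 13 (mod 15): gcd(140, 15) = 5; 13 - 128 = -115, which IS divisible by 5, so compatible.
    Write x = 128 + 140·t and substitute into x ≡ 13 (mod 15): 140·t ≡ 13 − 128 = -115 (mod 15).
    Divide the congruence (and modulus) by g = 5: 28·t ≡ -23 (mod 3).
    Reduce coefficients mod 3: 1·t ≡ 1 (mod 3).
    So t ≡ 1 (mod 3).
    Then x = 128 + 140·1 = 268, valid modulo lcm(140, 15) = 420: x ≡ 268 (mod 420).
Verify: 268 mod 20 = 8, 268 mod 14 = 2, 268 mod 15 = 13.

x ≡ 268 (mod 420).


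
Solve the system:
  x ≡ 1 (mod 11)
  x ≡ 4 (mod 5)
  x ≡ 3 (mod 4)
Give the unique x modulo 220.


Moduli 11, 5, 4 are pairwise coprime; by CRT there is a unique solution modulo M = 11 · 5 · 4 = 220.
Solve pairwise, accumulating the modulus:
  Start with x ≡ 1 (mod 11).
  Combine with x ≡ 4 (mod 5): since gcd(11, 5) = 1, we get a unique residue mod 55.
    Write x = 1 + 11·t and substitute into x ≡ 4 (mod 5): 11·t ≡ 4 − 1 = 3 (mod 5).
    Reduce coefficients mod 5: 1·t ≡ 3 (mod 5).
    So t ≡ 3 (mod 5).
    Then x = 1 + 11·3 = 34, valid modulo lcm(11, 5) = 55: x ≡ 34 (mod 55).
  Combine with x ≡ 3 (mod 4): since gcd(55, 4) = 1, we get a unique residue mod 220.
    Write x = 34 + 55·t and substitute into x ≡ 3 (mod 4): 55·t ≡ 3 − 34 = -31 (mod 4).
    Reduce coefficients mod 4: 3·t ≡ 1 (mod 4).
    The inverse of 3 mod 4 is 3 (since 3·3 = 9 = 2·4 + 1), so t ≡ 3·1 = 3 ≡ 3 (mod 4).
    Then x = 34 + 55·3 = 199, valid modulo lcm(55, 4) = 220: x ≡ 199 (mod 220).
Verify: 199 mod 11 = 1 ✓, 199 mod 5 = 4 ✓, 199 mod 4 = 3 ✓.

x ≡ 199 (mod 220).


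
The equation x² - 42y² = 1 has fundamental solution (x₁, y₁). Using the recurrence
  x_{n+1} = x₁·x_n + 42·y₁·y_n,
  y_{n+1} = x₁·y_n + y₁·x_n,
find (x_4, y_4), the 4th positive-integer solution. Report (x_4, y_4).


Step 1: Find the fundamental solution (x₁, y₁) of x² - 42y² = 1.
  Expand √42 as a continued fraction. a₀ = ⌊√42⌋ = 6; iterate m_{k+1} = d_k·a_k − m_k, d_{k+1} = (42 − m_{k+1}²)/d_k, a_{k+1} = ⌊(a₀ + m_{k+1})/d_{k+1}⌋ (starting m₀ = 0, d₀ = 1), with convergents p_k = a_k·p_{k-1} + p_{k-2}, q_k = a_k·q_{k-1} + q_{k-2} (p₋₁ = 1, q₋₁ = 0):
  k = 0: a₀ = 6; p₀/q₀ = 6/1; p₀² − 42·q₀² = 36 − 42 = -6.
  k = 1: m = 6, d = 6, a = ⌊(6 + 6)/6⌋ = 2; p/q = (2·6 + 1)/(2·1 + 0) = 13/2; p² − 42·q² = 169 − 168 = 1.
  The first convergent with p² − 42·q² = 1 gives the fundamental solution (x₁, y₁) = (13, 2).
Step 2: Apply the recurrence (x_{n+1}, y_{n+1}) = (x₁x_n + 42y₁y_n, x₁y_n + y₁x_n) repeatedly.
  From (x_1, y_1) = (13, 2): x_2 = 13·13 + 42·2·2 = 337; y_2 = 13·2 + 2·13 = 52.
  From (x_2, y_2) = (337, 52): x_3 = 13·337 + 42·2·52 = 8749; y_3 = 13·52 + 2·337 = 1350.
  From (x_3, y_3) = (8749, 1350): x_4 = 13·8749 + 42·2·1350 = 227137; y_4 = 13·1350 + 2·8749 = 35048.
Step 3: Verify x_4² - 42·y_4² = 51591216769 - 51591216768 = 1 (should be 1). ✓

(x_1, y_1) = (13, 2); (x_4, y_4) = (227137, 35048).


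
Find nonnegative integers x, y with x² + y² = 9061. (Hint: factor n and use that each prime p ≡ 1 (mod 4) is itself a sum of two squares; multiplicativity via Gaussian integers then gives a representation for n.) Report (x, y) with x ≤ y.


Step 1: Factor n = 9061 = 13 · 17 · 41.
Step 2: Check the mod-4 condition on each prime factor: 13 ≡ 1 (mod 4), exponent 1; 17 ≡ 1 (mod 4), exponent 1; 41 ≡ 1 (mod 4), exponent 1.
All primes ≡ 3 (mod 4) appear to even exponent (or don't appear), so by the two-squares theorem n IS expressible as a sum of two squares.
Step 3: Build a representation. Here n = 13 · 17 · 41 is a product of primes ≡ 1 (mod 4). Each prime p ≡ 1 (mod 4) is itself a sum of two squares; find a² by testing p − a² for a perfect square:
  13: 13 − 1² = 12, 13 − 2² = 9 = 3² ⇒ 13 = 2² + 3².
  17: 17 − 1² = 16 = 4² ⇒ 17 = 1² + 4².
  41: 41 − 1² = 40, 41 − 2² = 37, 41 − 3² = 32, 41 − 4² = 25 = 5² ⇒ 41 = 4² + 5².
  Combine using the Brahmagupta–Fibonacci identity (a² + b²)(c² + d²) = (ac − bd)² + (ad + bc)² = (ac + bd)² + (ad − bc)²:
  13 · 17 = 221: from (2² + 3²)(1² + 4²), take (2·1 − 3·4, 2·4 + 3·1) = (2 − 12, 8 + 3) = (-10, 11); dropping signs (only squares matter) gives (10, 11); check 10² + 11² = 100 + 121 = 221 ✓.
  221 · 41 = 9061: from (10² + 11²)(4² + 5²), take (10·4 − 11·5, 10·5 + 11·4) = (40 − 55, 50 + 44) = (-15, 94); dropping signs (only squares matter) gives (15, 94); check 15² + 94² = 225 + 8836 = 9061 ✓.
Step 4: Order so x ≤ y and verify: 15² + 94² = 225 + 8836 = 9061 = n. ✓

n = 9061 = 15² + 94² (one valid representation with x ≤ y).


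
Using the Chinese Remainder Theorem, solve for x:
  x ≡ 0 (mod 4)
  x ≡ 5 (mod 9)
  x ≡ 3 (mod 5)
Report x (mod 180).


Moduli 4, 9, 5 are pairwise coprime; by CRT there is a unique solution modulo M = 4 · 9 · 5 = 180.
Solve pairwise, accumulating the modulus:
  Start with x ≡ 0 (mod 4).
  Combine with x ≡ 5 (mod 9): since gcd(4, 9) = 1, we get a unique residue mod 36.
    Write x = 0 + 4·t and substitute into x ≡ 5 (mod 9): 4·t ≡ 5 − 0 = 5 (mod 9).
    The inverse of 4 mod 9 is 7 (since 4·7 = 28 = 3·9 + 1), so t ≡ 7·5 = 35 ≡ 8 (mod 9).
    Then x = 0 + 4·8 = 32, valid modulo lcm(4, 9) = 36: x ≡ 32 (mod 36).
  Combine with x ≡ 3 (mod 5): since gcd(36, 5) = 1, we get a unique residue mod 180.
    Write x = 32 + 36·t and substitute into x ≡ 3 (mod 5): 36·t ≡ 3 − 32 = -29 (mod 5).
    Reduce coefficients mod 5: 1·t ≡ 1 (mod 5).
    So t ≡ 1 (mod 5).
    Then x = 32 + 36·1 = 68, valid modulo lcm(36, 5) = 180: x ≡ 68 (mod 180).
Verify: 68 mod 4 = 0 ✓, 68 mod 9 = 5 ✓, 68 mod 5 = 3 ✓.

x ≡ 68 (mod 180).
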